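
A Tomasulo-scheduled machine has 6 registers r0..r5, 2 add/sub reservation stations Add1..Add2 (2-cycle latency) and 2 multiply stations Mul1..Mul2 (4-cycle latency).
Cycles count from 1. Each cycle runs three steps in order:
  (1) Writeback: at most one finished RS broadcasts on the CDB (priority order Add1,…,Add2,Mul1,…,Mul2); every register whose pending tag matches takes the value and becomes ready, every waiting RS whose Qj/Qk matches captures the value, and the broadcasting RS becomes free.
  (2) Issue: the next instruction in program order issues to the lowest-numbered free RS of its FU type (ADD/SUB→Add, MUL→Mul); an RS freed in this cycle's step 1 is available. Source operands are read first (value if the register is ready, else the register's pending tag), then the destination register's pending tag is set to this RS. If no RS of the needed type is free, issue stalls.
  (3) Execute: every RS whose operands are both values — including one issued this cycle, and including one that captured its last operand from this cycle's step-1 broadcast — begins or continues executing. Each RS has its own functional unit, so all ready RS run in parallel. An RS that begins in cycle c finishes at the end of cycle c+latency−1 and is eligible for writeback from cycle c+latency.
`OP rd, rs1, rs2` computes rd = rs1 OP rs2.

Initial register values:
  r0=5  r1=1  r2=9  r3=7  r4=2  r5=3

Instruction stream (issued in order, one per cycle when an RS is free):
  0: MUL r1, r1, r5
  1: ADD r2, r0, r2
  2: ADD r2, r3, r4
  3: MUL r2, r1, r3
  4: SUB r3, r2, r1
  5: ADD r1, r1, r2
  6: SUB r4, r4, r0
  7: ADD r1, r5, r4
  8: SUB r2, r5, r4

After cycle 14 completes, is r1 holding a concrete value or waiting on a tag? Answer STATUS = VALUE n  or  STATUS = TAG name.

c1: issue MUL r1<-Mul1 | r0:5,r1:Mul1,r2:9,r3:7,r4:2,r5:3
c2: issue ADD r2<-Add1 | r0:5,r1:Mul1,r2:Add1,r3:7,r4:2,r5:3
c3: issue ADD r2<-Add2 | r0:5,r1:Mul1,r2:Add2,r3:7,r4:2,r5:3
c4: CDB Add1=14; issue MUL r2<-Mul2 | r0:5,r1:Mul1,r2:Mul2,r3:7,r4:2,r5:3
c5: CDB Add2=9; issue SUB r3<-Add1 | r0:5,r1:Mul1,r2:Mul2,r3:Add1,r4:2,r5:3
c6: CDB Mul1=3; issue ADD r1<-Add2 | r0:5,r1:Add2,r2:Mul2,r3:Add1,r4:2,r5:3
c7: stall | r0:5,r1:Add2,r2:Mul2,r3:Add1,r4:2,r5:3
c8: stall | r0:5,r1:Add2,r2:Mul2,r3:Add1,r4:2,r5:3
c9: stall | r0:5,r1:Add2,r2:Mul2,r3:Add1,r4:2,r5:3
c10: CDB Mul2=21; stall | r0:5,r1:Add2,r2:21,r3:Add1,r4:2,r5:3
c11: stall | r0:5,r1:Add2,r2:21,r3:Add1,r4:2,r5:3
c12: CDB Add1=18; issue SUB r4<-Add1 | r0:5,r1:Add2,r2:21,r3:18,r4:Add1,r5:3
c13: CDB Add2=24; issue ADD r1<-Add2 | r0:5,r1:Add2,r2:21,r3:18,r4:Add1,r5:3
c14: CDB Add1=-3; issue SUB r2<-Add1 | r0:5,r1:Add2,r2:Add1,r3:18,r4:-3,r5:3

STATUS = TAG Add2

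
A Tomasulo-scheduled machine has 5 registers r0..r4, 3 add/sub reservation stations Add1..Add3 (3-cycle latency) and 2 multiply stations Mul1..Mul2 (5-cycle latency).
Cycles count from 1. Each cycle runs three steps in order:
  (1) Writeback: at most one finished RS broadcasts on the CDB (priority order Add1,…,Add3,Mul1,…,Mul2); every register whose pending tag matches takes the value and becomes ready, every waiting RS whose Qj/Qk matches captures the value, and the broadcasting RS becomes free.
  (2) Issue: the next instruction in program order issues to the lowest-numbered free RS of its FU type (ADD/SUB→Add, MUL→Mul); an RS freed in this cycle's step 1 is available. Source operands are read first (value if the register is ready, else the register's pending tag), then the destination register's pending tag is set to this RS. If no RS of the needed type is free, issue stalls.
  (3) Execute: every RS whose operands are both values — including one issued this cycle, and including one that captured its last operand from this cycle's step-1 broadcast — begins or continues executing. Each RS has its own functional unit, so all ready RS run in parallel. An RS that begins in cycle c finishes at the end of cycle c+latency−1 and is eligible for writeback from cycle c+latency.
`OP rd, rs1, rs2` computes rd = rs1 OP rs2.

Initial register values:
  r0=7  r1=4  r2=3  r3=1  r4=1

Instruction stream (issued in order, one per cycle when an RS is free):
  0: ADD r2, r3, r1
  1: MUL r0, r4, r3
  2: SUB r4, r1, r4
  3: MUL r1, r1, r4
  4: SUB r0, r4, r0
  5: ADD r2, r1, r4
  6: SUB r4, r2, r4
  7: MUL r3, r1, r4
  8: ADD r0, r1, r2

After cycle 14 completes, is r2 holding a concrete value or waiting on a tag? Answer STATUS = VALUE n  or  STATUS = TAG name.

  c1: issue ADD r2<-Add1  regs: r0:7,r1:4,r2:Add1,r3:1,r4:1
  c2: issue MUL r0<-Mul1  regs: r0:Mul1,r1:4,r2:Add1,r3:1,r4:1
  c3: issue SUB r4<-Add2  regs: r0:Mul1,r1:4,r2:Add1,r3:1,r4:Add2
  c4: CDB Add1=5; issue MUL r1<-Mul2  regs: r0:Mul1,r1:Mul2,r2:5,r3:1,r4:Add2
  c5: issue SUB r0<-Add1  regs: r0:Add1,r1:Mul2,r2:5,r3:1,r4:Add2
  c6: CDB Add2=3; issue ADD r2<-Add2  regs: r0:Add1,r1:Mul2,r2:Add2,r3:1,r4:3
  c7: CDB Mul1=1; issue SUB r4<-Add3  regs: r0:Add1,r1:Mul2,r2:Add2,r3:1,r4:Add3
  c8: issue MUL r3<-Mul1  regs: r0:Add1,r1:Mul2,r2:Add2,r3:Mul1,r4:Add3
  c9: stall  regs: r0:Add1,r1:Mul2,r2:Add2,r3:Mul1,r4:Add3
  c10: CDB Add1=2; issue ADD r0<-Add1  regs: r0:Add1,r1:Mul2,r2:Add2,r3:Mul1,r4:Add3
  c11: CDB Mul2=12  regs: r0:Add1,r1:12,r2:Add2,r3:Mul1,r4:Add3
  c12: -  regs: r0:Add1,r1:12,r2:Add2,r3:Mul1,r4:Add3
  c13: -  regs: r0:Add1,r1:12,r2:Add2,r3:Mul1,r4:Add3
  c14: CDB Add2=15  regs: r0:Add1,r1:12,r2:15,r3:Mul1,r4:Add3

STATUS = VALUE 15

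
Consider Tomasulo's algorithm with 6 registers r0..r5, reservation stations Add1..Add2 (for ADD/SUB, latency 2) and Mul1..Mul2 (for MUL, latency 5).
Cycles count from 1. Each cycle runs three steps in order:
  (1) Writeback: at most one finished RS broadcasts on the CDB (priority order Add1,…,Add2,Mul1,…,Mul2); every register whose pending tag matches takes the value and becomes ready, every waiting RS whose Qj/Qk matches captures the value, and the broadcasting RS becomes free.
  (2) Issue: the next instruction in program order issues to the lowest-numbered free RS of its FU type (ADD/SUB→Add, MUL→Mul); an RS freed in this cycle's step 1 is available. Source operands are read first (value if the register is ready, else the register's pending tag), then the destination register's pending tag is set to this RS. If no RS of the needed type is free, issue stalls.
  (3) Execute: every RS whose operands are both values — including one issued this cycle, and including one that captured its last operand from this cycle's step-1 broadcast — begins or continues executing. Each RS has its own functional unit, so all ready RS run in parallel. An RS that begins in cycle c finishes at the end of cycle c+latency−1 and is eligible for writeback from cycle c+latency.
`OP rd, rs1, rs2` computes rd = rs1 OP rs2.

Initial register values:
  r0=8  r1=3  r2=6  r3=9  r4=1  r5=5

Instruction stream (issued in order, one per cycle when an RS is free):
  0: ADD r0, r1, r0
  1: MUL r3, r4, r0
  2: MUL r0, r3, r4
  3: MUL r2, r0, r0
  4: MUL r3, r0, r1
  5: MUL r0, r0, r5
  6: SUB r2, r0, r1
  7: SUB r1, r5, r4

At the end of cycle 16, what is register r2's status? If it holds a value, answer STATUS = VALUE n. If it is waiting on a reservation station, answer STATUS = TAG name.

STATUS = TAG Mul1

c1: issue ADD r0<-Add1 | r0:Add1,r1:3,r2:6,r3:9,r4:1,r5:5
c2: issue MUL r3<-Mul1 | r0:Add1,r1:3,r2:6,r3:Mul1,r4:1,r5:5
c3: CDB Add1=11; issue MUL r0<-Mul2 | r0:Mul2,r1:3,r2:6,r3:Mul1,r4:1,r5:5
c4: stall | r0:Mul2,r1:3,r2:6,r3:Mul1,r4:1,r5:5
c5: stall | r0:Mul2,r1:3,r2:6,r3:Mul1,r4:1,r5:5
c6: stall | r0:Mul2,r1:3,r2:6,r3:Mul1,r4:1,r5:5
c7: stall | r0:Mul2,r1:3,r2:6,r3:Mul1,r4:1,r5:5
c8: CDB Mul1=11; issue MUL r2<-Mul1 | r0:Mul2,r1:3,r2:Mul1,r3:11,r4:1,r5:5
c9: stall | r0:Mul2,r1:3,r2:Mul1,r3:11,r4:1,r5:5
c10: stall | r0:Mul2,r1:3,r2:Mul1,r3:11,r4:1,r5:5
c11: stall | r0:Mul2,r1:3,r2:Mul1,r3:11,r4:1,r5:5
c12: stall | r0:Mul2,r1:3,r2:Mul1,r3:11,r4:1,r5:5
c13: CDB Mul2=11; issue MUL r3<-Mul2 | r0:11,r1:3,r2:Mul1,r3:Mul2,r4:1,r5:5
c14: stall | r0:11,r1:3,r2:Mul1,r3:Mul2,r4:1,r5:5
c15: stall | r0:11,r1:3,r2:Mul1,r3:Mul2,r4:1,r5:5
c16: stall | r0:11,r1:3,r2:Mul1,r3:Mul2,r4:1,r5:5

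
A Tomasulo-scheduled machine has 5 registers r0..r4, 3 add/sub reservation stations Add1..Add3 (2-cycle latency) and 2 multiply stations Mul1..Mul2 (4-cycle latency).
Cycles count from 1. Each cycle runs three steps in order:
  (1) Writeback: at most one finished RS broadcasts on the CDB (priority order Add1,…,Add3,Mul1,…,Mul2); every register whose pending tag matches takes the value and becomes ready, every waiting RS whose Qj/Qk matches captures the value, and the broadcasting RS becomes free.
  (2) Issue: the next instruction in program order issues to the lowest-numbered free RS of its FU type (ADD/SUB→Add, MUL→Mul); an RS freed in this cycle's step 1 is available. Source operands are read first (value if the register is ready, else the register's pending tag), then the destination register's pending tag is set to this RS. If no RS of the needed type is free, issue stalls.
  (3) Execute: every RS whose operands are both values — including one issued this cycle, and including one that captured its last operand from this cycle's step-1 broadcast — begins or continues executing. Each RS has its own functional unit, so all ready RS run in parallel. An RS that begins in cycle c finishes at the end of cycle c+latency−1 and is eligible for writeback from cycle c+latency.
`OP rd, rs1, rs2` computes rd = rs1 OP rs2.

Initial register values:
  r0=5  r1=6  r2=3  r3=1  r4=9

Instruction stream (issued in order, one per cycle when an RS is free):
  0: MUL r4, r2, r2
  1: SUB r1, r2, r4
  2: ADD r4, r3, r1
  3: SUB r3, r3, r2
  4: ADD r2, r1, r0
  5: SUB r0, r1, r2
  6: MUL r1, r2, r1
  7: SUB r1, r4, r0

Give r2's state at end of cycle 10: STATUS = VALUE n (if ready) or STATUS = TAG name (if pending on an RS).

  c1: issue MUL r4<-Mul1  regs: r0:5,r1:6,r2:3,r3:1,r4:Mul1
  c2: issue SUB r1<-Add1  regs: r0:5,r1:Add1,r2:3,r3:1,r4:Mul1
  c3: issue ADD r4<-Add2  regs: r0:5,r1:Add1,r2:3,r3:1,r4:Add2
  c4: issue SUB r3<-Add3  regs: r0:5,r1:Add1,r2:3,r3:Add3,r4:Add2
  c5: CDB Mul1=9; stall  regs: r0:5,r1:Add1,r2:3,r3:Add3,r4:Add2
  c6: CDB Add3=-2; issue ADD r2<-Add3  regs: r0:5,r1:Add1,r2:Add3,r3:-2,r4:Add2
  c7: CDB Add1=-6; issue SUB r0<-Add1  regs: r0:Add1,r1:-6,r2:Add3,r3:-2,r4:Add2
  c8: issue MUL r1<-Mul1  regs: r0:Add1,r1:Mul1,r2:Add3,r3:-2,r4:Add2
  c9: CDB Add2=-5; issue SUB r1<-Add2  regs: r0:Add1,r1:Add2,r2:Add3,r3:-2,r4:-5
  c10: CDB Add3=-1  regs: r0:Add1,r1:Add2,r2:-1,r3:-2,r4:-5

STATUS = VALUE -1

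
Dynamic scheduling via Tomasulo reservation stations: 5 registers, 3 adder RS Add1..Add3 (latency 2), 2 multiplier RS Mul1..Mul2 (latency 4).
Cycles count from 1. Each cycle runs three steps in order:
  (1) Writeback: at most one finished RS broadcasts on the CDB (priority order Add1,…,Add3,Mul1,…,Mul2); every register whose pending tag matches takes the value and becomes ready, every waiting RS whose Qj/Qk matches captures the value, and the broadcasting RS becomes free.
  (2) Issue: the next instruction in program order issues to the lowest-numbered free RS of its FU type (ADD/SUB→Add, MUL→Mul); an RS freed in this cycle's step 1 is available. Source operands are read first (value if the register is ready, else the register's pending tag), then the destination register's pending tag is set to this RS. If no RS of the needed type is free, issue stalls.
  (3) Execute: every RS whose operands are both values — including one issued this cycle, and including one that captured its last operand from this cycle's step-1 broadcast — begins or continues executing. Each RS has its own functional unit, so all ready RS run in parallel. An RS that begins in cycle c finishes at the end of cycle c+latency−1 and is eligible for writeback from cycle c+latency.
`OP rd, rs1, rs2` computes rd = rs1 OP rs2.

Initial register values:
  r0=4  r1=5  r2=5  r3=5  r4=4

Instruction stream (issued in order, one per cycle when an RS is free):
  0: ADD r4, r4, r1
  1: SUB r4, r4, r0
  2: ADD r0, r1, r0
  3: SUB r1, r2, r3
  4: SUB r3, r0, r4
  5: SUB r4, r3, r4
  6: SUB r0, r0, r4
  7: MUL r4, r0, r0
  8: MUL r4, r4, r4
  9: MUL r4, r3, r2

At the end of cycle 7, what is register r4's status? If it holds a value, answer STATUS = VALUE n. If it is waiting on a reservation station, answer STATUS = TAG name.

STATUS = TAG Add2

  c1: issue ADD r4<-Add1  regs: r0:4,r1:5,r2:5,r3:5,r4:Add1
  c2: issue SUB r4<-Add2  regs: r0:4,r1:5,r2:5,r3:5,r4:Add2
  c3: CDB Add1=9; issue ADD r0<-Add1  regs: r0:Add1,r1:5,r2:5,r3:5,r4:Add2
  c4: issue SUB r1<-Add3  regs: r0:Add1,r1:Add3,r2:5,r3:5,r4:Add2
  c5: CDB Add1=9; issue SUB r3<-Add1  regs: r0:9,r1:Add3,r2:5,r3:Add1,r4:Add2
  c6: CDB Add2=5; issue SUB r4<-Add2  regs: r0:9,r1:Add3,r2:5,r3:Add1,r4:Add2
  c7: CDB Add3=0; issue SUB r0<-Add3  regs: r0:Add3,r1:0,r2:5,r3:Add1,r4:Add2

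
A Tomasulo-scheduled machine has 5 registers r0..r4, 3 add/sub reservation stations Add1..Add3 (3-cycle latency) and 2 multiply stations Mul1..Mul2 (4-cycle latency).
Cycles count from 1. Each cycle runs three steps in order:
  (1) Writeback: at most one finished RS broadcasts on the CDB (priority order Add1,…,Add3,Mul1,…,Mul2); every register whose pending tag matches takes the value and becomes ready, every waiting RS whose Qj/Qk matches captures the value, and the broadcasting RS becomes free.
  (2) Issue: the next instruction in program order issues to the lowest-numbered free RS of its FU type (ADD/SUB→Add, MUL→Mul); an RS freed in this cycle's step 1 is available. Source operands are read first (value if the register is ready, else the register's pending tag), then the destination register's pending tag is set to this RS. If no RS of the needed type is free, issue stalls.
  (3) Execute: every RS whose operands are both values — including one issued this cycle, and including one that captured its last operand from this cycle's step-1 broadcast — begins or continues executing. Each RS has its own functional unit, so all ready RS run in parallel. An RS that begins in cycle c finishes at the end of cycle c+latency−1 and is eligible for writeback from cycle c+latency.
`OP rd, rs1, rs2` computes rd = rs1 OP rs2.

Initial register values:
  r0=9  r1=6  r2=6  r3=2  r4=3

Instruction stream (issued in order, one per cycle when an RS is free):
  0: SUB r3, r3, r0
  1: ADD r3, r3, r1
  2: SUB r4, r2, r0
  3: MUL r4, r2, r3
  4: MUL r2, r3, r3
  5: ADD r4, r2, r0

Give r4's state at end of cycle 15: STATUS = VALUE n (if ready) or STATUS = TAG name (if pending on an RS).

STATUS = VALUE 10

c1: issue SUB r3<-Add1 | r0:9,r1:6,r2:6,r3:Add1,r4:3
c2: issue ADD r3<-Add2 | r0:9,r1:6,r2:6,r3:Add2,r4:3
c3: issue SUB r4<-Add3 | r0:9,r1:6,r2:6,r3:Add2,r4:Add3
c4: CDB Add1=-7; issue MUL r4<-Mul1 | r0:9,r1:6,r2:6,r3:Add2,r4:Mul1
c5: issue MUL r2<-Mul2 | r0:9,r1:6,r2:Mul2,r3:Add2,r4:Mul1
c6: CDB Add3=-3; issue ADD r4<-Add1 | r0:9,r1:6,r2:Mul2,r3:Add2,r4:Add1
c7: CDB Add2=-1 | r0:9,r1:6,r2:Mul2,r3:-1,r4:Add1
c8: - | r0:9,r1:6,r2:Mul2,r3:-1,r4:Add1
c9: - | r0:9,r1:6,r2:Mul2,r3:-1,r4:Add1
c10: - | r0:9,r1:6,r2:Mul2,r3:-1,r4:Add1
c11: CDB Mul1=-6 | r0:9,r1:6,r2:Mul2,r3:-1,r4:Add1
c12: CDB Mul2=1 | r0:9,r1:6,r2:1,r3:-1,r4:Add1
c13: - | r0:9,r1:6,r2:1,r3:-1,r4:Add1
c14: - | r0:9,r1:6,r2:1,r3:-1,r4:Add1
c15: CDB Add1=10 | r0:9,r1:6,r2:1,r3:-1,r4:10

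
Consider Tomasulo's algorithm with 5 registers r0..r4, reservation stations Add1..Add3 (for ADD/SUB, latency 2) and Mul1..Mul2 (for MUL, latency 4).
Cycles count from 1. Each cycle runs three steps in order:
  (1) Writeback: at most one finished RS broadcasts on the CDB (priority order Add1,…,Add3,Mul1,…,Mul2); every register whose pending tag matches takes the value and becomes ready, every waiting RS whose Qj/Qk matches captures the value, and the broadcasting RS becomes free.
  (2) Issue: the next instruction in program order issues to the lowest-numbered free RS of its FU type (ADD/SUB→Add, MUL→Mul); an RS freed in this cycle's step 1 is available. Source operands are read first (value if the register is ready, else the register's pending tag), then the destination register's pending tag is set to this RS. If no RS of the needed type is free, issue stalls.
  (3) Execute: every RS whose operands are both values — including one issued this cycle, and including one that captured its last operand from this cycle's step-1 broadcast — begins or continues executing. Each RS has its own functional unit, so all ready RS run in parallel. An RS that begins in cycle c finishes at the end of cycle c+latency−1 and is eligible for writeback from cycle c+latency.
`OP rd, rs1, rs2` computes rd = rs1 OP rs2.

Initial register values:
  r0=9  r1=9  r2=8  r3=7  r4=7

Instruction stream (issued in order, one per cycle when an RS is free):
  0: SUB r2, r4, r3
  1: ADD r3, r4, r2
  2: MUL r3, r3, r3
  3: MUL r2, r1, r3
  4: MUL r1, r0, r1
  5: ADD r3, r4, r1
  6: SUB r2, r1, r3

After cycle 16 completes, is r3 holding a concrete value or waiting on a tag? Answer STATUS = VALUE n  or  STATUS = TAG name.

c1: issue SUB r2<-Add1 | r0:9,r1:9,r2:Add1,r3:7,r4:7
c2: issue ADD r3<-Add2 | r0:9,r1:9,r2:Add1,r3:Add2,r4:7
c3: CDB Add1=0; issue MUL r3<-Mul1 | r0:9,r1:9,r2:0,r3:Mul1,r4:7
c4: issue MUL r2<-Mul2 | r0:9,r1:9,r2:Mul2,r3:Mul1,r4:7
c5: CDB Add2=7; stall | r0:9,r1:9,r2:Mul2,r3:Mul1,r4:7
c6: stall | r0:9,r1:9,r2:Mul2,r3:Mul1,r4:7
c7: stall | r0:9,r1:9,r2:Mul2,r3:Mul1,r4:7
c8: stall | r0:9,r1:9,r2:Mul2,r3:Mul1,r4:7
c9: CDB Mul1=49; issue MUL r1<-Mul1 | r0:9,r1:Mul1,r2:Mul2,r3:49,r4:7
c10: issue ADD r3<-Add1 | r0:9,r1:Mul1,r2:Mul2,r3:Add1,r4:7
c11: issue SUB r2<-Add2 | r0:9,r1:Mul1,r2:Add2,r3:Add1,r4:7
c12: - | r0:9,r1:Mul1,r2:Add2,r3:Add1,r4:7
c13: CDB Mul1=81 | r0:9,r1:81,r2:Add2,r3:Add1,r4:7
c14: CDB Mul2=441 | r0:9,r1:81,r2:Add2,r3:Add1,r4:7
c15: CDB Add1=88 | r0:9,r1:81,r2:Add2,r3:88,r4:7
c16: - | r0:9,r1:81,r2:Add2,r3:88,r4:7

STATUS = VALUE 88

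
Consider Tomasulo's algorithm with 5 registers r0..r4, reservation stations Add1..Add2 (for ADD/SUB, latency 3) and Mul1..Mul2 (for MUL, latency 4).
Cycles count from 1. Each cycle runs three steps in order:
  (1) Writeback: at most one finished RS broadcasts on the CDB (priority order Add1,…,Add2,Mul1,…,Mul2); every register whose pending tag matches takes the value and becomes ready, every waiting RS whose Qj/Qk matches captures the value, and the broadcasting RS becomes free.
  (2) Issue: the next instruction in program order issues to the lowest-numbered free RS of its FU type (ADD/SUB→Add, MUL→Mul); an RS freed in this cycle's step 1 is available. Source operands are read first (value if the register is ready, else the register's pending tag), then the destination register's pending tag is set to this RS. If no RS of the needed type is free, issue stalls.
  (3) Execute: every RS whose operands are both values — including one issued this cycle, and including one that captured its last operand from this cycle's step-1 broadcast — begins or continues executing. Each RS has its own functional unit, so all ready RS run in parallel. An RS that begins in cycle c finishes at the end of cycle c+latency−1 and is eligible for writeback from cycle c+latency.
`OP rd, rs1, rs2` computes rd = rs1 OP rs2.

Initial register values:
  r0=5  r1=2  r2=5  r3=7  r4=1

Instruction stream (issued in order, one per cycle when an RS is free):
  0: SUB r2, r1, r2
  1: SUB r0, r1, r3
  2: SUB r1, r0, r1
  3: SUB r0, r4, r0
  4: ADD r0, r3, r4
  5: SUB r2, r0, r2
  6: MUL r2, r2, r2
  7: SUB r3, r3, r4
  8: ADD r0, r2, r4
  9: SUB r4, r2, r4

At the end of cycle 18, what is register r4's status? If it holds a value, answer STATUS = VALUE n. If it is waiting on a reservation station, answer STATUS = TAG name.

  c1: issue SUB r2<-Add1  regs: r0:5,r1:2,r2:Add1,r3:7,r4:1
  c2: issue SUB r0<-Add2  regs: r0:Add2,r1:2,r2:Add1,r3:7,r4:1
  c3: stall  regs: r0:Add2,r1:2,r2:Add1,r3:7,r4:1
  c4: CDB Add1=-3; issue SUB r1<-Add1  regs: r0:Add2,r1:Add1,r2:-3,r3:7,r4:1
  c5: CDB Add2=-5; issue SUB r0<-Add2  regs: r0:Add2,r1:Add1,r2:-3,r3:7,r4:1
  c6: stall  regs: r0:Add2,r1:Add1,r2:-3,r3:7,r4:1
  c7: stall  regs: r0:Add2,r1:Add1,r2:-3,r3:7,r4:1
  c8: CDB Add1=-7; issue ADD r0<-Add1  regs: r0:Add1,r1:-7,r2:-3,r3:7,r4:1
  c9: CDB Add2=6; issue SUB r2<-Add2  regs: r0:Add1,r1:-7,r2:Add2,r3:7,r4:1
  c10: issue MUL r2<-Mul1  regs: r0:Add1,r1:-7,r2:Mul1,r3:7,r4:1
  c11: CDB Add1=8; issue SUB r3<-Add1  regs: r0:8,r1:-7,r2:Mul1,r3:Add1,r4:1
  c12: stall  regs: r0:8,r1:-7,r2:Mul1,r3:Add1,r4:1
  c13: stall  regs: r0:8,r1:-7,r2:Mul1,r3:Add1,r4:1
  c14: CDB Add1=6; issue ADD r0<-Add1  regs: r0:Add1,r1:-7,r2:Mul1,r3:6,r4:1
  c15: CDB Add2=11; issue SUB r4<-Add2  regs: r0:Add1,r1:-7,r2:Mul1,r3:6,r4:Add2
  c16: -  regs: r0:Add1,r1:-7,r2:Mul1,r3:6,r4:Add2
  c17: -  regs: r0:Add1,r1:-7,r2:Mul1,r3:6,r4:Add2
  c18: -  regs: r0:Add1,r1:-7,r2:Mul1,r3:6,r4:Add2

STATUS = TAG Add2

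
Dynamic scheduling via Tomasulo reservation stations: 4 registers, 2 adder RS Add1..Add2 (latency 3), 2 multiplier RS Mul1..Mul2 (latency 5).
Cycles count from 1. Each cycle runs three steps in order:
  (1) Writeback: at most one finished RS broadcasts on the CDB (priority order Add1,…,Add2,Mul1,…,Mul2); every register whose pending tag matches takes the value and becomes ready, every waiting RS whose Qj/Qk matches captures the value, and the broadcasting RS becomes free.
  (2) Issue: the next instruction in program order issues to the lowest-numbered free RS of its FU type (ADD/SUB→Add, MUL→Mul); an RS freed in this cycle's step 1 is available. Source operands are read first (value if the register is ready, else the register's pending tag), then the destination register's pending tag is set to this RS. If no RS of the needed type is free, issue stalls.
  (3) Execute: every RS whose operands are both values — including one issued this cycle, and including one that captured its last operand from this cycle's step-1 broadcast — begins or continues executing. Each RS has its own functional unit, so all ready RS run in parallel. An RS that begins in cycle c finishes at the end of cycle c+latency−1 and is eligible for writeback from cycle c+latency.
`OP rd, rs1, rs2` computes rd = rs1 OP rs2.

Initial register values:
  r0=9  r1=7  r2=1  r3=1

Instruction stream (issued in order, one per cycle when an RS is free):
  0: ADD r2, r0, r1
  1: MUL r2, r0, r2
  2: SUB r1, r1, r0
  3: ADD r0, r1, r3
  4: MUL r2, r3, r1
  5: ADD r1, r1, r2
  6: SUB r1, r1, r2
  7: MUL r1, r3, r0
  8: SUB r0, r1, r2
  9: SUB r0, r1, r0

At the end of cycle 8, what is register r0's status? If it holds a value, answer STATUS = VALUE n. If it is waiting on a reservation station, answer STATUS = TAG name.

STATUS = TAG Add1

cycle 1: issue ADD r2<-Add1 // r0:9,r1:7,r2:Add1,r3:1
cycle 2: issue MUL r2<-Mul1 // r0:9,r1:7,r2:Mul1,r3:1
cycle 3: issue SUB r1<-Add2 // r0:9,r1:Add2,r2:Mul1,r3:1
cycle 4: CDB Add1=16; issue ADD r0<-Add1 // r0:Add1,r1:Add2,r2:Mul1,r3:1
cycle 5: issue MUL r2<-Mul2 // r0:Add1,r1:Add2,r2:Mul2,r3:1
cycle 6: CDB Add2=-2; issue ADD r1<-Add2 // r0:Add1,r1:Add2,r2:Mul2,r3:1
cycle 7: stall // r0:Add1,r1:Add2,r2:Mul2,r3:1
cycle 8: stall // r0:Add1,r1:Add2,r2:Mul2,r3:1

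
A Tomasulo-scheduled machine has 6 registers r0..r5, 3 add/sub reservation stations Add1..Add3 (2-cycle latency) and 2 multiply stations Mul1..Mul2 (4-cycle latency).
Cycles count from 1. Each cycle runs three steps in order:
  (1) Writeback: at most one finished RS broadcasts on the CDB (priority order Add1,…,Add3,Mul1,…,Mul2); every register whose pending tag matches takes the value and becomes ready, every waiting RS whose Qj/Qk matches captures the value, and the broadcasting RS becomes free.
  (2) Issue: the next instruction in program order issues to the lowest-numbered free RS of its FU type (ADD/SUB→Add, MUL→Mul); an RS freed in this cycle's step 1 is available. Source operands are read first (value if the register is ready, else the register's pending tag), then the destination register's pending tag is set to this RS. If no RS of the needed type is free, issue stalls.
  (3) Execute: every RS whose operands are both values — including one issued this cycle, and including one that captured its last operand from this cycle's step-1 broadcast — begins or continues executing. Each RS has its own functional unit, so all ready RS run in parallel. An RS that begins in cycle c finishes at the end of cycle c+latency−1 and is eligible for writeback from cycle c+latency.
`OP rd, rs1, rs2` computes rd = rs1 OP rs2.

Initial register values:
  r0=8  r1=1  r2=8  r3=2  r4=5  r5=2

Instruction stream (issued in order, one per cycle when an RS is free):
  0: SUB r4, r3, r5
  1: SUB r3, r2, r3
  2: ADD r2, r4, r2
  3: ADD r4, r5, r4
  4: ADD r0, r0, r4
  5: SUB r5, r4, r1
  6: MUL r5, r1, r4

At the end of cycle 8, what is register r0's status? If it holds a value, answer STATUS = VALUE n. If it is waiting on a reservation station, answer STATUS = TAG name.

cycle 1: issue SUB r4<-Add1 // r0:8,r1:1,r2:8,r3:2,r4:Add1,r5:2
cycle 2: issue SUB r3<-Add2 // r0:8,r1:1,r2:8,r3:Add2,r4:Add1,r5:2
cycle 3: CDB Add1=0; issue ADD r2<-Add1 // r0:8,r1:1,r2:Add1,r3:Add2,r4:0,r5:2
cycle 4: CDB Add2=6; issue ADD r4<-Add2 // r0:8,r1:1,r2:Add1,r3:6,r4:Add2,r5:2
cycle 5: CDB Add1=8; issue ADD r0<-Add1 // r0:Add1,r1:1,r2:8,r3:6,r4:Add2,r5:2
cycle 6: CDB Add2=2; issue SUB r5<-Add2 // r0:Add1,r1:1,r2:8,r3:6,r4:2,r5:Add2
cycle 7: issue MUL r5<-Mul1 // r0:Add1,r1:1,r2:8,r3:6,r4:2,r5:Mul1
cycle 8: CDB Add1=10 // r0:10,r1:1,r2:8,r3:6,r4:2,r5:Mul1

STATUS = VALUE 10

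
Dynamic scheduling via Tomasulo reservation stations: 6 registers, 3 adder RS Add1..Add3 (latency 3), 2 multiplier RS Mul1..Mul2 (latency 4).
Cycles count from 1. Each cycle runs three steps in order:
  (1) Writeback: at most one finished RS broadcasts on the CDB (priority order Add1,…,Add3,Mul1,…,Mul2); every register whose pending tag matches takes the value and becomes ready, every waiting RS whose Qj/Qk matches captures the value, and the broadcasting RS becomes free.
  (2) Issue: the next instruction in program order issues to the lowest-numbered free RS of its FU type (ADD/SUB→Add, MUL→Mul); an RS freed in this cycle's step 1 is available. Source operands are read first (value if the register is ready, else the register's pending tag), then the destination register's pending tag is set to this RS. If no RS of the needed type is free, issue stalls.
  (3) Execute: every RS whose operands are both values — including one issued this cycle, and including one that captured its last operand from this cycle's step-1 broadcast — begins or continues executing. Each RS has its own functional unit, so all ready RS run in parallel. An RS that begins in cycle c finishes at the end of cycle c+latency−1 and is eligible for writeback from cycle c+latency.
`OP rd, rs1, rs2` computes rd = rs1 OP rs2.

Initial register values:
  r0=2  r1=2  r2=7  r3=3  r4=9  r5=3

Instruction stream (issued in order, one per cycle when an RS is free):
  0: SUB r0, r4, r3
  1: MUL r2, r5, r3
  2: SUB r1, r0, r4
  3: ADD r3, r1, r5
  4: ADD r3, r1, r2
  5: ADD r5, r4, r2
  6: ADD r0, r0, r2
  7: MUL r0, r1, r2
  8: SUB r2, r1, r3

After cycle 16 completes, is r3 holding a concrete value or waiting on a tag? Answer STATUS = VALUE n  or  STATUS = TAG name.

  c1: issue SUB r0<-Add1  regs: r0:Add1,r1:2,r2:7,r3:3,r4:9,r5:3
  c2: issue MUL r2<-Mul1  regs: r0:Add1,r1:2,r2:Mul1,r3:3,r4:9,r5:3
  c3: issue SUB r1<-Add2  regs: r0:Add1,r1:Add2,r2:Mul1,r3:3,r4:9,r5:3
  c4: CDB Add1=6; issue ADD r3<-Add1  regs: r0:6,r1:Add2,r2:Mul1,r3:Add1,r4:9,r5:3
  c5: issue ADD r3<-Add3  regs: r0:6,r1:Add2,r2:Mul1,r3:Add3,r4:9,r5:3
  c6: CDB Mul1=9; stall  regs: r0:6,r1:Add2,r2:9,r3:Add3,r4:9,r5:3
  c7: CDB Add2=-3; issue ADD r5<-Add2  regs: r0:6,r1:-3,r2:9,r3:Add3,r4:9,r5:Add2
  c8: stall  regs: r0:6,r1:-3,r2:9,r3:Add3,r4:9,r5:Add2
  c9: stall  regs: r0:6,r1:-3,r2:9,r3:Add3,r4:9,r5:Add2
  c10: CDB Add1=0; issue ADD r0<-Add1  regs: r0:Add1,r1:-3,r2:9,r3:Add3,r4:9,r5:Add2
  c11: CDB Add2=18; issue MUL r0<-Mul1  regs: r0:Mul1,r1:-3,r2:9,r3:Add3,r4:9,r5:18
  c12: CDB Add3=6; issue SUB r2<-Add2  regs: r0:Mul1,r1:-3,r2:Add2,r3:6,r4:9,r5:18
  c13: CDB Add1=15  regs: r0:Mul1,r1:-3,r2:Add2,r3:6,r4:9,r5:18
  c14: -  regs: r0:Mul1,r1:-3,r2:Add2,r3:6,r4:9,r5:18
  c15: CDB Add2=-9  regs: r0:Mul1,r1:-3,r2:-9,r3:6,r4:9,r5:18
  c16: CDB Mul1=-27  regs: r0:-27,r1:-3,r2:-9,r3:6,r4:9,r5:18

STATUS = VALUE 6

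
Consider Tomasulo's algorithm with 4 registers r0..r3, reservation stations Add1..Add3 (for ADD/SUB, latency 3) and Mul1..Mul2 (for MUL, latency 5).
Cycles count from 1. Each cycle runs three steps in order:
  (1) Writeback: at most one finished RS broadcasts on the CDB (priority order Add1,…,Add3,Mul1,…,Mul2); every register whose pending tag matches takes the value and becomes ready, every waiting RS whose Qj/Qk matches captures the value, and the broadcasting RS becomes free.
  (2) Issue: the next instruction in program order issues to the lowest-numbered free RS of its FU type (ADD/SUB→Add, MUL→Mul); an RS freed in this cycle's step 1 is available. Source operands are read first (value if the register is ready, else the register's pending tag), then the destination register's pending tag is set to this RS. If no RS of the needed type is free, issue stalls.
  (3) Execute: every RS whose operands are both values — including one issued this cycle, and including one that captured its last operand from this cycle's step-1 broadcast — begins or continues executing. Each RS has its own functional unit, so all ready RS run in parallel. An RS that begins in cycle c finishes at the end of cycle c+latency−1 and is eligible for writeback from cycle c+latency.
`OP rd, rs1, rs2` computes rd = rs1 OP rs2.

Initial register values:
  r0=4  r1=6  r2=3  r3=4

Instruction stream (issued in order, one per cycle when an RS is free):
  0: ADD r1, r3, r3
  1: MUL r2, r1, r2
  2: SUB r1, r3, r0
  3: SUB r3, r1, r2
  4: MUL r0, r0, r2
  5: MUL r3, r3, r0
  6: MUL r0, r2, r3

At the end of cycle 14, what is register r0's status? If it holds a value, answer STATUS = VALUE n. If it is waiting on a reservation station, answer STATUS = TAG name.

cycle 1: issue ADD r1<-Add1 // r0:4,r1:Add1,r2:3,r3:4
cycle 2: issue MUL r2<-Mul1 // r0:4,r1:Add1,r2:Mul1,r3:4
cycle 3: issue SUB r1<-Add2 // r0:4,r1:Add2,r2:Mul1,r3:4
cycle 4: CDB Add1=8; issue SUB r3<-Add1 // r0:4,r1:Add2,r2:Mul1,r3:Add1
cycle 5: issue MUL r0<-Mul2 // r0:Mul2,r1:Add2,r2:Mul1,r3:Add1
cycle 6: CDB Add2=0; stall // r0:Mul2,r1:0,r2:Mul1,r3:Add1
cycle 7: stall // r0:Mul2,r1:0,r2:Mul1,r3:Add1
cycle 8: stall // r0:Mul2,r1:0,r2:Mul1,r3:Add1
cycle 9: CDB Mul1=24; issue MUL r3<-Mul1 // r0:Mul2,r1:0,r2:24,r3:Mul1
cycle 10: stall // r0:Mul2,r1:0,r2:24,r3:Mul1
cycle 11: stall // r0:Mul2,r1:0,r2:24,r3:Mul1
cycle 12: CDB Add1=-24; stall // r0:Mul2,r1:0,r2:24,r3:Mul1
cycle 13: stall // r0:Mul2,r1:0,r2:24,r3:Mul1
cycle 14: CDB Mul2=96; issue MUL r0<-Mul2 // r0:Mul2,r1:0,r2:24,r3:Mul1

STATUS = TAG Mul2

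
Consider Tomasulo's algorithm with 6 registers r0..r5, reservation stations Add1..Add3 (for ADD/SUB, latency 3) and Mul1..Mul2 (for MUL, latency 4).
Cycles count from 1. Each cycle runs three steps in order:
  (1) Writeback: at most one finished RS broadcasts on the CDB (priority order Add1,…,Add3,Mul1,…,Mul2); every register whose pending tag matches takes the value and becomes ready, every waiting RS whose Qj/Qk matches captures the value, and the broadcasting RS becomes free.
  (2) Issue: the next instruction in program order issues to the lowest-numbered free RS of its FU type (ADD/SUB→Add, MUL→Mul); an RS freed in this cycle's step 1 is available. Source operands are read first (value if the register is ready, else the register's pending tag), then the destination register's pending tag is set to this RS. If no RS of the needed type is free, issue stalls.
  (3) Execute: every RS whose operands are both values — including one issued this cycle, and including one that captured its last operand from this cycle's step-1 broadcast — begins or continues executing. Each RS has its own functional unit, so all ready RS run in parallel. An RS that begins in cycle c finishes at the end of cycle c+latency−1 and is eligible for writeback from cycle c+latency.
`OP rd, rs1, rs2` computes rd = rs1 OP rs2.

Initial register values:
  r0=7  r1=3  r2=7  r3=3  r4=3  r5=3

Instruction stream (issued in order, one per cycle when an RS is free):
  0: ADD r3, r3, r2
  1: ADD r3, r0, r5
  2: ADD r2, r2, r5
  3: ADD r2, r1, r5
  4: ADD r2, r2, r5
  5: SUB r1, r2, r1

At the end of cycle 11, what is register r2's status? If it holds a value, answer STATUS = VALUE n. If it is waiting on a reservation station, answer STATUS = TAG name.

c1: issue ADD r3<-Add1 | r0:7,r1:3,r2:7,r3:Add1,r4:3,r5:3
c2: issue ADD r3<-Add2 | r0:7,r1:3,r2:7,r3:Add2,r4:3,r5:3
c3: issue ADD r2<-Add3 | r0:7,r1:3,r2:Add3,r3:Add2,r4:3,r5:3
c4: CDB Add1=10; issue ADD r2<-Add1 | r0:7,r1:3,r2:Add1,r3:Add2,r4:3,r5:3
c5: CDB Add2=10; issue ADD r2<-Add2 | r0:7,r1:3,r2:Add2,r3:10,r4:3,r5:3
c6: CDB Add3=10; issue SUB r1<-Add3 | r0:7,r1:Add3,r2:Add2,r3:10,r4:3,r5:3
c7: CDB Add1=6 | r0:7,r1:Add3,r2:Add2,r3:10,r4:3,r5:3
c8: - | r0:7,r1:Add3,r2:Add2,r3:10,r4:3,r5:3
c9: - | r0:7,r1:Add3,r2:Add2,r3:10,r4:3,r5:3
c10: CDB Add2=9 | r0:7,r1:Add3,r2:9,r3:10,r4:3,r5:3
c11: - | r0:7,r1:Add3,r2:9,r3:10,r4:3,r5:3

STATUS = VALUE 9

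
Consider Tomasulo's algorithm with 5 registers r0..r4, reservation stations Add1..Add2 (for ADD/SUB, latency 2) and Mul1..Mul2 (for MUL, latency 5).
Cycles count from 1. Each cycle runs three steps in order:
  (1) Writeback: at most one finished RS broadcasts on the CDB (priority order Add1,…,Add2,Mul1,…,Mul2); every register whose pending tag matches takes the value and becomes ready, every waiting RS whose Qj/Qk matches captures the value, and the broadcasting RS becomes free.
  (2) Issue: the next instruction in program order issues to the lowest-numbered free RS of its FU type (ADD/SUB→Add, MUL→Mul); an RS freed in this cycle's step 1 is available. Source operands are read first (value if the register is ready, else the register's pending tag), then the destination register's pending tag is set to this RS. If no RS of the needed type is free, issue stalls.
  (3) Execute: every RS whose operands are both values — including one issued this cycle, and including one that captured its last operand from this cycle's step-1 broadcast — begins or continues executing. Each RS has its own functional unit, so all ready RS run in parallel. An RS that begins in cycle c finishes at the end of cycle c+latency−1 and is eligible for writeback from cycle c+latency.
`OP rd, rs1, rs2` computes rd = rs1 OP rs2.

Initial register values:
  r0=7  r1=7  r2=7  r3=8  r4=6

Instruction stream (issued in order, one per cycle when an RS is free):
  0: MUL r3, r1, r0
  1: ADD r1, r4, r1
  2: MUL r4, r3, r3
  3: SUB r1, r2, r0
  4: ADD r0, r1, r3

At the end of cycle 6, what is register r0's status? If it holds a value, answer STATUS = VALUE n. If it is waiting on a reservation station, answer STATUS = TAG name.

STATUS = TAG Add2

cycle 1: issue MUL r3<-Mul1 // r0:7,r1:7,r2:7,r3:Mul1,r4:6
cycle 2: issue ADD r1<-Add1 // r0:7,r1:Add1,r2:7,r3:Mul1,r4:6
cycle 3: issue MUL r4<-Mul2 // r0:7,r1:Add1,r2:7,r3:Mul1,r4:Mul2
cycle 4: CDB Add1=13; issue SUB r1<-Add1 // r0:7,r1:Add1,r2:7,r3:Mul1,r4:Mul2
cycle 5: issue ADD r0<-Add2 // r0:Add2,r1:Add1,r2:7,r3:Mul1,r4:Mul2
cycle 6: CDB Add1=0 // r0:Add2,r1:0,r2:7,r3:Mul1,r4:Mul2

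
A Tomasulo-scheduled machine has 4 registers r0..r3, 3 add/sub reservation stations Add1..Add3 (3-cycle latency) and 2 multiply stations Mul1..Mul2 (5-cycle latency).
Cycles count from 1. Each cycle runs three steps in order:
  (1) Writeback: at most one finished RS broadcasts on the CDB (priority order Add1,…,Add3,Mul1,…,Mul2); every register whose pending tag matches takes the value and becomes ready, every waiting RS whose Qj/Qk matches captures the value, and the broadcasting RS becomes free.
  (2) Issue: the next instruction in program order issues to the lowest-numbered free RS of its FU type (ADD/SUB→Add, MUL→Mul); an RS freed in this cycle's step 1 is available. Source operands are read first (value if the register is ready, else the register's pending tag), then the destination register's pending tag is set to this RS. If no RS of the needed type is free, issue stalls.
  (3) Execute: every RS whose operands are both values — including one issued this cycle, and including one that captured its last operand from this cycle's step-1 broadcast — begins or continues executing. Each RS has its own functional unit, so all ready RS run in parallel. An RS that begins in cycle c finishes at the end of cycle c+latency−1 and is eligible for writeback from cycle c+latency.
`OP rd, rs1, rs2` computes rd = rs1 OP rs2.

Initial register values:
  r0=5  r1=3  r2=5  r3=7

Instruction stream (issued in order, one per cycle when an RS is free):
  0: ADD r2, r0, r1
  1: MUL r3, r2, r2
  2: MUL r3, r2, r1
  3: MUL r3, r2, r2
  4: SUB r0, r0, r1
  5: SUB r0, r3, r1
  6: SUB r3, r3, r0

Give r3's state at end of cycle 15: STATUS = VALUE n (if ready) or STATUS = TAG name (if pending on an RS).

cycle 1: issue ADD r2<-Add1 // r0:5,r1:3,r2:Add1,r3:7
cycle 2: issue MUL r3<-Mul1 // r0:5,r1:3,r2:Add1,r3:Mul1
cycle 3: issue MUL r3<-Mul2 // r0:5,r1:3,r2:Add1,r3:Mul2
cycle 4: CDB Add1=8; stall // r0:5,r1:3,r2:8,r3:Mul2
cycle 5: stall // r0:5,r1:3,r2:8,r3:Mul2
cycle 6: stall // r0:5,r1:3,r2:8,r3:Mul2
cycle 7: stall // r0:5,r1:3,r2:8,r3:Mul2
cycle 8: stall // r0:5,r1:3,r2:8,r3:Mul2
cycle 9: CDB Mul1=64; issue MUL r3<-Mul1 // r0:5,r1:3,r2:8,r3:Mul1
cycle 10: CDB Mul2=24; issue SUB r0<-Add1 // r0:Add1,r1:3,r2:8,r3:Mul1
cycle 11: issue SUB r0<-Add2 // r0:Add2,r1:3,r2:8,r3:Mul1
cycle 12: issue SUB r3<-Add3 // r0:Add2,r1:3,r2:8,r3:Add3
cycle 13: CDB Add1=2 // r0:Add2,r1:3,r2:8,r3:Add3
cycle 14: CDB Mul1=64 // r0:Add2,r1:3,r2:8,r3:Add3
cycle 15: - // r0:Add2,r1:3,r2:8,r3:Add3

STATUS = TAG Add3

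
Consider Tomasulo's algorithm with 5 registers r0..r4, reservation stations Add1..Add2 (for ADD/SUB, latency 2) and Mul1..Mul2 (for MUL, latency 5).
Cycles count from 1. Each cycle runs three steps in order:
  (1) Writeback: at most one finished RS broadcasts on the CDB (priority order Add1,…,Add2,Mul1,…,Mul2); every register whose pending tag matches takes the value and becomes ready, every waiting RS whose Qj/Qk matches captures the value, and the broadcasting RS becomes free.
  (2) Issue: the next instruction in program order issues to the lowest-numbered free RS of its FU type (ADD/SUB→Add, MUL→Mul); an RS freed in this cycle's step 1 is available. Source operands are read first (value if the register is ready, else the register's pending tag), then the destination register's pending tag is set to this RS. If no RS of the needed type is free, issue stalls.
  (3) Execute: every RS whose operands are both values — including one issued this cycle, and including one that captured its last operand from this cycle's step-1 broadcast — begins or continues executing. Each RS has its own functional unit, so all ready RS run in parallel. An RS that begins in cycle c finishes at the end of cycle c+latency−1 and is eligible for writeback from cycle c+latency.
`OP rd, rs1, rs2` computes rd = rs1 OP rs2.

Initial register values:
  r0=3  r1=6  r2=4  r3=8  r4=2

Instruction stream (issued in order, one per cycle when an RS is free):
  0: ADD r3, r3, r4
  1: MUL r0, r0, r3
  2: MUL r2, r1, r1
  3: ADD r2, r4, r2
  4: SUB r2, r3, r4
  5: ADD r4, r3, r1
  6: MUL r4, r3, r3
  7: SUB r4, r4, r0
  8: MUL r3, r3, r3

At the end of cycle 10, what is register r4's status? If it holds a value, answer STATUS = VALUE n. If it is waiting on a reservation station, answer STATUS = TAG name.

cycle 1: issue ADD r3<-Add1 // r0:3,r1:6,r2:4,r3:Add1,r4:2
cycle 2: issue MUL r0<-Mul1 // r0:Mul1,r1:6,r2:4,r3:Add1,r4:2
cycle 3: CDB Add1=10; issue MUL r2<-Mul2 // r0:Mul1,r1:6,r2:Mul2,r3:10,r4:2
cycle 4: issue ADD r2<-Add1 // r0:Mul1,r1:6,r2:Add1,r3:10,r4:2
cycle 5: issue SUB r2<-Add2 // r0:Mul1,r1:6,r2:Add2,r3:10,r4:2
cycle 6: stall // r0:Mul1,r1:6,r2:Add2,r3:10,r4:2
cycle 7: CDB Add2=8; issue ADD r4<-Add2 // r0:Mul1,r1:6,r2:8,r3:10,r4:Add2
cycle 8: CDB Mul1=30; issue MUL r4<-Mul1 // r0:30,r1:6,r2:8,r3:10,r4:Mul1
cycle 9: CDB Add2=16; issue SUB r4<-Add2 // r0:30,r1:6,r2:8,r3:10,r4:Add2
cycle 10: CDB Mul2=36; issue MUL r3<-Mul2 // r0:30,r1:6,r2:8,r3:Mul2,r4:Add2

STATUS = TAG Add2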